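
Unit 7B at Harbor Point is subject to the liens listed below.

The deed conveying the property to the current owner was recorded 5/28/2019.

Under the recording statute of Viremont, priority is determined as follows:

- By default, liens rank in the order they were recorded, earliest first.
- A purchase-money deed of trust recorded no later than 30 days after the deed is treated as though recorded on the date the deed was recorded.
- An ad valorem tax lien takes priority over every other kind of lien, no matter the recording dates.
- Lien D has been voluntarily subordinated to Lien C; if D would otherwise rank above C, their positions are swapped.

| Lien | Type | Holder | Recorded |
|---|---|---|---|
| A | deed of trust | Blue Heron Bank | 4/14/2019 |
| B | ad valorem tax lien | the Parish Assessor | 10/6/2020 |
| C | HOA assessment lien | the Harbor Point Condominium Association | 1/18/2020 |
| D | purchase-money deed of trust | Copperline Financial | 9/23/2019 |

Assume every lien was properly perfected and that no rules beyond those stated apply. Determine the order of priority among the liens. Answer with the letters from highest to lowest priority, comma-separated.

Effective dates after the stated exceptions: D missed the 30-day window (118 days after the deed), so its recording date stands.
As an ad valorem tax lien, B is senior to every other lien.
Among the remaining liens, by effective date: A (4/14/2019), D (9/23/2019), C (1/18/2020).
The subordination applies — D was senior to C — so D and C swap.

B, A, C, D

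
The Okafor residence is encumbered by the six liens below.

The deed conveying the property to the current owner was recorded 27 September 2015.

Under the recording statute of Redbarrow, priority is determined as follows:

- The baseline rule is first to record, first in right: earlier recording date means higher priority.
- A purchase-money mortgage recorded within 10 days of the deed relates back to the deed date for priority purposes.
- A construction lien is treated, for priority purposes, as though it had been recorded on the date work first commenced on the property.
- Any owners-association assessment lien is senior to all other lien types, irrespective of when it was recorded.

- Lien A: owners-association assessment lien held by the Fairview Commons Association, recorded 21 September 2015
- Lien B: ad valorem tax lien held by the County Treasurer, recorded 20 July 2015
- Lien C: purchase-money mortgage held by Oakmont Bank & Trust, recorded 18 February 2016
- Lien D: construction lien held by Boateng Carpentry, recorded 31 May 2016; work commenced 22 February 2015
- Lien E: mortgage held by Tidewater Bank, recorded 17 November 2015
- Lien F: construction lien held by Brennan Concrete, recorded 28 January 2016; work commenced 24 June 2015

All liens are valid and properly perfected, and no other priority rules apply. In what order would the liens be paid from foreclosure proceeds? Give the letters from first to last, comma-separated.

A, D, F, B, E, C

Effective dates: C was recorded 144 days after the deed, outside the 10-day window, so it keeps its recording date; D's effective date is 22 February 2015, when work began; F relates back to 24 June 2015 (work commenced).
A is an owners-association assessment lien and takes priority over every other lien.
Among the remaining liens, by effective date: D (22 February 2015), F (24 June 2015), B (20 July 2015), E (17 November 2015), C (18 February 2016).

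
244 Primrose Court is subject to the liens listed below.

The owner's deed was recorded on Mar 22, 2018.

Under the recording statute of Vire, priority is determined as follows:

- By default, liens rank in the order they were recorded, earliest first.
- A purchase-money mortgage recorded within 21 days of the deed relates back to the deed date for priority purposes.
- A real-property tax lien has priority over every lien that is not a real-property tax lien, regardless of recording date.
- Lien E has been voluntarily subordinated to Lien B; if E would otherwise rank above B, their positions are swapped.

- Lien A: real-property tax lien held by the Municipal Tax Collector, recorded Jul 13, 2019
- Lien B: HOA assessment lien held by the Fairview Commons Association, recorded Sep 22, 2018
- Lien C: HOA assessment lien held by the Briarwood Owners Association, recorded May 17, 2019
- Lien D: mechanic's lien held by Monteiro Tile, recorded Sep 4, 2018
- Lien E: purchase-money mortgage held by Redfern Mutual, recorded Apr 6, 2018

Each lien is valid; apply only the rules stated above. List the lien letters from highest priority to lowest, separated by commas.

Effective dates after the stated exceptions: E was recorded within the 21-day window, so its effective date is the deed date Mar 22, 2018.
A is a real-property tax lien, so it outranks all other liens regardless of date.
Remaining liens by effective date: E (Mar 22, 2018), D (Sep 4, 2018), B (Sep 22, 2018), C (May 17, 2019).
E would otherwise be senior to B, so under the subordination agreement E and B exchange positions.

A, B, D, E, C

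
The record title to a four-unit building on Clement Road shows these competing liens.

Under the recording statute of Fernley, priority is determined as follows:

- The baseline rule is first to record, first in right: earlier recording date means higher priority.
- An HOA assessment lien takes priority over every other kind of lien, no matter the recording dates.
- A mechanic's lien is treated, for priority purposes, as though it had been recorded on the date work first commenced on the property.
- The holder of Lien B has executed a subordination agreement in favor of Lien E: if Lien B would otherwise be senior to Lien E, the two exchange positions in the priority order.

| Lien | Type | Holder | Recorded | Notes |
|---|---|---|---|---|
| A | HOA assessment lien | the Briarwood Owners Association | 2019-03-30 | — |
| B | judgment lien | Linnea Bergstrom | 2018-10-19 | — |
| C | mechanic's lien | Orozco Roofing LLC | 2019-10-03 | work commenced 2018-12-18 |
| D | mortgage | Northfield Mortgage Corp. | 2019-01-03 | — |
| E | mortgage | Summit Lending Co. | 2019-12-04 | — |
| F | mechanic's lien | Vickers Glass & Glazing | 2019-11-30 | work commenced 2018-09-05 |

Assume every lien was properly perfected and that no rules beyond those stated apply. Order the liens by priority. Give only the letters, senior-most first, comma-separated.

A, F, E, C, D, B

Effective dates: C is treated as recorded 2018-12-18, the work-commencement date; F's effective date is 2018-09-05, when work began.
A is an HOA assessment lien and takes priority over every other lien.
Among the remaining liens, by effective date: F (2018-09-05), B (2018-10-19), C (2018-12-18), D (2019-01-03), E (2019-12-04).
Because B would otherwise rank above E, the subordination swaps them.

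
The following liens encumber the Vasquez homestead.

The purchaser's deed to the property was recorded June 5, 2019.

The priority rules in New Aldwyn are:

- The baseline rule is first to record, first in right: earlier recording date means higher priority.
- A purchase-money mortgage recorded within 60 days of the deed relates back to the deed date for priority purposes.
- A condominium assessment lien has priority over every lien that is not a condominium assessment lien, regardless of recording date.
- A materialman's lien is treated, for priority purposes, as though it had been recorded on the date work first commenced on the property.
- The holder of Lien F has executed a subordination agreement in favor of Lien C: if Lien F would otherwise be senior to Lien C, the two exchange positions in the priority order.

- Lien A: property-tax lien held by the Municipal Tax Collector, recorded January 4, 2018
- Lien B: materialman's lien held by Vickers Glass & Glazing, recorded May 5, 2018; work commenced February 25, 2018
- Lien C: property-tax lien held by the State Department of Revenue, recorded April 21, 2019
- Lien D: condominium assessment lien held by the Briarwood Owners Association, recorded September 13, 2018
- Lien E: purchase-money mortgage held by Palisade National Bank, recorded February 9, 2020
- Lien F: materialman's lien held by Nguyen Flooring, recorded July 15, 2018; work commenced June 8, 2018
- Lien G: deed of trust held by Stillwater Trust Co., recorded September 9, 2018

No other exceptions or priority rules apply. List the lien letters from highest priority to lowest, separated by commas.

Effective dates after the stated exceptions: B relates back to February 25, 2018 (work commenced); E missed the 60-day window (249 days after the deed), so its recording date stands; F relates back to June 8, 2018 (work commenced).
D is a condominium assessment lien and takes priority over every other lien.
Ordering the rest by effective date: A (January 4, 2018), B (February 25, 2018), F (June 8, 2018), G (September 9, 2018), C (April 21, 2019), E (February 9, 2020).
F would otherwise be senior to C, so under the subordination agreement F and C exchange positions.

D, A, B, C, G, F, E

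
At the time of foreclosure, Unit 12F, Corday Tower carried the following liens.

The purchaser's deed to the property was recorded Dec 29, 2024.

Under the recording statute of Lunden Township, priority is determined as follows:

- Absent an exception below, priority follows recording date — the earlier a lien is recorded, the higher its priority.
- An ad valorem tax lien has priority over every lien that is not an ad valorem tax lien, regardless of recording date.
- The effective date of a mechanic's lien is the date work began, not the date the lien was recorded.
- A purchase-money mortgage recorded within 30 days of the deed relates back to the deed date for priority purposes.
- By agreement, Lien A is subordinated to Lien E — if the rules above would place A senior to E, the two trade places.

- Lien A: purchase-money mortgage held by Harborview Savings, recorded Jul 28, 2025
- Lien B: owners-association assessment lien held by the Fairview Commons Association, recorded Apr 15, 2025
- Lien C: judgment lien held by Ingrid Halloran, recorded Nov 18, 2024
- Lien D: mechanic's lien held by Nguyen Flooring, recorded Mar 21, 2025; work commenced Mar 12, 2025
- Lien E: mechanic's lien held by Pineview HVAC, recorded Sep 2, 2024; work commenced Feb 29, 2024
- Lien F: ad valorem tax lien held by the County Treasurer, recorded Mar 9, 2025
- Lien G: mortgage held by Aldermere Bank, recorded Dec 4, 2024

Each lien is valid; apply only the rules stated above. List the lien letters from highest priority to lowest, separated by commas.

F, E, C, G, D, B, A

Adjusting effective dates: A was recorded 211 days after the deed — beyond 30 days — so no relation-back applies; D's effective date is Mar 12, 2025, when work began; E relates back to Feb 29, 2024 (work commenced).
F is an ad valorem tax lien, so it outranks all other liens regardless of date.
The other liens, earliest effective date first: E (Feb 29, 2024), C (Nov 18, 2024), G (Dec 4, 2024), D (Mar 12, 2025), B (Apr 15, 2025), A (Jul 28, 2025).
A is already junior to E, so the subordination agreement changes nothing.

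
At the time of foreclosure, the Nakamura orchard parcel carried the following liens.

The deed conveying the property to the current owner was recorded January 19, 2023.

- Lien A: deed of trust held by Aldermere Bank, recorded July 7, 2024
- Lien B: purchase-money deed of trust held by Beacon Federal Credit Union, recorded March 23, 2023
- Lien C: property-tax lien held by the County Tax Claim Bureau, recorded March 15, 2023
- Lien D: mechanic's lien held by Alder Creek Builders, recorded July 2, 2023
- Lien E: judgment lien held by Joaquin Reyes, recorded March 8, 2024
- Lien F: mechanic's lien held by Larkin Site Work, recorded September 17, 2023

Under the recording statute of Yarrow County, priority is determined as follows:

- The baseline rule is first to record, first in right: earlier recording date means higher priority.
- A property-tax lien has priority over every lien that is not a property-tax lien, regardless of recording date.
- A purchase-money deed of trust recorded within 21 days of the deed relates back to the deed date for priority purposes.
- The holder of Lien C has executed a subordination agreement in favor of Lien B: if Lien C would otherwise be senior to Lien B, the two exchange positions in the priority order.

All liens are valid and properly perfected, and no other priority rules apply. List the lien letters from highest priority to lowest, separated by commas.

Effective dates after the stated exceptions: B was recorded 63 days after the deed, outside the 21-day window, so it keeps its recording date.
C, as a property-tax lien, has superpriority and ranks first.
Ordering the rest by effective date: B (March 23, 2023), D (July 2, 2023), F (September 17, 2023), E (March 8, 2024), A (July 7, 2024).
C would otherwise be senior to B, so under the subordination agreement C and B exchange positions.

B, C, D, F, E, A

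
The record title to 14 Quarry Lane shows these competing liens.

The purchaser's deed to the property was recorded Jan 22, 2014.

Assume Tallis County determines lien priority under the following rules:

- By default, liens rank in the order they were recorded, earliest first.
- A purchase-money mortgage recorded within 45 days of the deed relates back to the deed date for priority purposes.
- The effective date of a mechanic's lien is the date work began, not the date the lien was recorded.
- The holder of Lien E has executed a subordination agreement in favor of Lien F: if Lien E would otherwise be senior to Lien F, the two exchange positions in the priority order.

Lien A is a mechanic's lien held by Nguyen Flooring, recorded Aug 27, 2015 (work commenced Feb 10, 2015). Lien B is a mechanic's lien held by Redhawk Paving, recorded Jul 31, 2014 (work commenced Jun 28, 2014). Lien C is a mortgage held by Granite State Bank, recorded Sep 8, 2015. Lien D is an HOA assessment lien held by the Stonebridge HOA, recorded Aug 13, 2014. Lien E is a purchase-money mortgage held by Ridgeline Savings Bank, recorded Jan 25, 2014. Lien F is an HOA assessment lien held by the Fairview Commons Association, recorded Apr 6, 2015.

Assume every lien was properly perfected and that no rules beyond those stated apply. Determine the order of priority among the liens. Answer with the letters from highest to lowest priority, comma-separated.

F, B, D, A, E, C

First, effective dates: A relates back to Feb 10, 2015 (work commenced); B is treated as recorded Jun 28, 2014, the work-commencement date; E relates back to the deed date Jan 22, 2014.
By effective date, earliest first: E (Jan 22, 2014), B (Jun 28, 2014), D (Aug 13, 2014), A (Feb 10, 2015), F (Apr 6, 2015), C (Sep 8, 2015).
Because E would otherwise rank above F, the subordination swaps them.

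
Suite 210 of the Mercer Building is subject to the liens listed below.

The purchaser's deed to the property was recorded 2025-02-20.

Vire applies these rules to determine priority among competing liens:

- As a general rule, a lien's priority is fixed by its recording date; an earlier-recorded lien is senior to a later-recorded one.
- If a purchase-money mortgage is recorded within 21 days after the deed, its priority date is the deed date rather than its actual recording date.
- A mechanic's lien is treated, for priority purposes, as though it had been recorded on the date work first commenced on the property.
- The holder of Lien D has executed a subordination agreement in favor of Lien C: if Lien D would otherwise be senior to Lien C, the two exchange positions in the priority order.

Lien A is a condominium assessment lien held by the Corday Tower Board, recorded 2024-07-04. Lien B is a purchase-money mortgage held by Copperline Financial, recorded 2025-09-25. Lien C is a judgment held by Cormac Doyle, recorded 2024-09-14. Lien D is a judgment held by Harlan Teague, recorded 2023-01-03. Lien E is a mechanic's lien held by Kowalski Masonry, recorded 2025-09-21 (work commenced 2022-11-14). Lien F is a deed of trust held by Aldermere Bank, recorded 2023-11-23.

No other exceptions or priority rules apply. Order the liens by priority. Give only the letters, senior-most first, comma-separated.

First, effective dates: B was recorded 217 days after the deed — beyond 21 days — so no relation-back applies; E's effective date is 2022-11-14, when work began.
By effective date: E (2022-11-14), D (2023-01-03), F (2023-11-23), A (2024-07-04), C (2024-09-14), B (2025-09-25).
D is senior to C before the subordination, so the two trade places.

E, C, F, A, D, B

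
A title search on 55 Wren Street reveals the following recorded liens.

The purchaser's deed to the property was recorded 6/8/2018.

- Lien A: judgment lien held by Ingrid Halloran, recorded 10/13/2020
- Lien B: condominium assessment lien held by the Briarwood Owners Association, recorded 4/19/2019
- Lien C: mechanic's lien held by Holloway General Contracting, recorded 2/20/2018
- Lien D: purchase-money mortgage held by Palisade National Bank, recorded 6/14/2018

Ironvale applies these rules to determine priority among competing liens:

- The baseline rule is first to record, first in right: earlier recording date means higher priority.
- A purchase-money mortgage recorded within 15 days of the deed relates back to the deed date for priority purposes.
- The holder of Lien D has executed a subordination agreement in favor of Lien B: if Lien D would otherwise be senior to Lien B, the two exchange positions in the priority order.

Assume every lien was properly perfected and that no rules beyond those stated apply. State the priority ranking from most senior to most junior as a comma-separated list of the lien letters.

C, B, D, A

First, effective dates: D was recorded within the 15-day window, so its effective date is the deed date 6/8/2018.
By effective date: C (2/20/2018), D (6/8/2018), B (4/19/2019), A (10/13/2020).
D is senior to B before the subordination, so the two trade places.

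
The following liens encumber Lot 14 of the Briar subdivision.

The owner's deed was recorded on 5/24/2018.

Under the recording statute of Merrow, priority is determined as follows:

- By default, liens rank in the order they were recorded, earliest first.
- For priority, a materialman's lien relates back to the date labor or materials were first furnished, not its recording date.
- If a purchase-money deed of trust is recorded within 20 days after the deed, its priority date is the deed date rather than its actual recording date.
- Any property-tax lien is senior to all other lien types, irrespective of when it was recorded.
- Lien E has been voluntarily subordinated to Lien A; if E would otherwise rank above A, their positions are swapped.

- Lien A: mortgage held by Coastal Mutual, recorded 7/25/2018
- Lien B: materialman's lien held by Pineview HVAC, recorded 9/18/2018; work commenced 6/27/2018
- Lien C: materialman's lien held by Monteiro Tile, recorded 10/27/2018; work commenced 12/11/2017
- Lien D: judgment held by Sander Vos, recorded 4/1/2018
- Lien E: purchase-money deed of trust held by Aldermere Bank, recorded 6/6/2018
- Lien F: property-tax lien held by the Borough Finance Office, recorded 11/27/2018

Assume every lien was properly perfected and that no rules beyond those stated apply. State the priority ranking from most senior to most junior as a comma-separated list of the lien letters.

Adjusting effective dates: B is treated as recorded 6/27/2018, the work-commencement date; C relates back to 12/11/2017 (work commenced); E's effective date is the deed date, 5/24/2018.
F, as a property-tax lien, has superpriority and ranks first.
Among the remaining liens, by effective date: C (12/11/2017), D (4/1/2018), E (5/24/2018), B (6/27/2018), A (7/25/2018).
E would otherwise be senior to A, so under the subordination agreement E and A exchange positions.

F, C, D, A, B, E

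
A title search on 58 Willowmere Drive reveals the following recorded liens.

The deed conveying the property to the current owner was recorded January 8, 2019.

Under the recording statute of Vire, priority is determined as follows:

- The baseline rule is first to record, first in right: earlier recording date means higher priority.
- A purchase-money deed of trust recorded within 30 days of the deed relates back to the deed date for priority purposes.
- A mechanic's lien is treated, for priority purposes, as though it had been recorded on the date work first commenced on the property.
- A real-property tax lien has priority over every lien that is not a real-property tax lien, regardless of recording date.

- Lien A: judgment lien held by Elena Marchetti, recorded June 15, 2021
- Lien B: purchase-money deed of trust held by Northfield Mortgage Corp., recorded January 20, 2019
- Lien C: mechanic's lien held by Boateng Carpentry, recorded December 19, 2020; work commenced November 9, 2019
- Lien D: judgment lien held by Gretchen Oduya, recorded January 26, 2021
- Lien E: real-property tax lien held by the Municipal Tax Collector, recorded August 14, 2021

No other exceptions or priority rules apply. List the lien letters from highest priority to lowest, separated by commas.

Effective dates after the stated exceptions: B's effective date is the deed date, January 8, 2019; C's effective date is November 9, 2019, when work began.
E, as a real-property tax lien, has superpriority and ranks first.
Among the remaining liens, by effective date: B (January 8, 2019), C (November 9, 2019), D (January 26, 2021), A (June 15, 2021).

E, B, C, D, A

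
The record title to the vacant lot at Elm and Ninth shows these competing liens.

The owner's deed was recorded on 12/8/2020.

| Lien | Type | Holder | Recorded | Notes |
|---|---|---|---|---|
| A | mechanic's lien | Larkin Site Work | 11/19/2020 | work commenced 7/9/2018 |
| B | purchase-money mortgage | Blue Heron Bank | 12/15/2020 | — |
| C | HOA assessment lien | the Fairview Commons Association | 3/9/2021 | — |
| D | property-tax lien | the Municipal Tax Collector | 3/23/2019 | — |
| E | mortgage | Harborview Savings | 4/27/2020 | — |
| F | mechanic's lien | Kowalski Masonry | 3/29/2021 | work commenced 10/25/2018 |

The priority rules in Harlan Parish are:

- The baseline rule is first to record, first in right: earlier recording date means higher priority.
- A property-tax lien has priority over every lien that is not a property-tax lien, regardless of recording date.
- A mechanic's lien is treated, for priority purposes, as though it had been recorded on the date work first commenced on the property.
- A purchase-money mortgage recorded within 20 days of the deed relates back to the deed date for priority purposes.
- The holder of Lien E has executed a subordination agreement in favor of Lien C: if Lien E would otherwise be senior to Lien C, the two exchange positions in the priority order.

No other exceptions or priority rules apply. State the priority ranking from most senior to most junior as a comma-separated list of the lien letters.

D, A, F, C, B, E

Effective dates: A's effective date is 7/9/2018, when work began; B was recorded within the 20-day window, so its effective date is the deed date 12/8/2020; F relates back to 10/25/2018 (work commenced).
D is a property-tax lien and takes priority over every other lien.
Remaining liens by effective date: A (7/9/2018), F (10/25/2018), E (4/27/2020), B (12/8/2020), C (3/9/2021).
E would otherwise be senior to C, so under the subordination agreement E and C exchange positions.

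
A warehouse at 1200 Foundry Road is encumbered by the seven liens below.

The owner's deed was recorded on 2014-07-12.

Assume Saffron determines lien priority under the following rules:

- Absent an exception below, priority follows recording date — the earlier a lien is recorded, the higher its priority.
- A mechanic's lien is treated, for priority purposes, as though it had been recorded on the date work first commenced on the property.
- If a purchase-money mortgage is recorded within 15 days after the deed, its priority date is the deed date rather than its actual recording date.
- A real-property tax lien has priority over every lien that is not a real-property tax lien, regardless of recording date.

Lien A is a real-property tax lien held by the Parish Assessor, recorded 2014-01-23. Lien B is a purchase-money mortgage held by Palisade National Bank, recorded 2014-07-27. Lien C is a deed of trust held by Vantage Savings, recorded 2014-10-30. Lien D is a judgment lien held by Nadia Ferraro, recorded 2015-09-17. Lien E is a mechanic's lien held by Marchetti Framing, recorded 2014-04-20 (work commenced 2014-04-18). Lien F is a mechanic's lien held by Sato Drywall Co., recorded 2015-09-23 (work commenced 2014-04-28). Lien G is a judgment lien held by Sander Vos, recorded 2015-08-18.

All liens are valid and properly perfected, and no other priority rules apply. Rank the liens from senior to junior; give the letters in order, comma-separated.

A, E, F, B, C, G, D

Effective dates after the stated exceptions: B relates back to the deed date 2014-07-12; E relates back to 2014-04-18 (work commenced); F's effective date is 2014-04-28, when work began.
A is a real-property tax lien and takes priority over every other lien.
Remaining liens by effective date: E (2014-04-18), F (2014-04-28), B (2014-07-12), C (2014-10-30), G (2015-08-18), D (2015-09-17).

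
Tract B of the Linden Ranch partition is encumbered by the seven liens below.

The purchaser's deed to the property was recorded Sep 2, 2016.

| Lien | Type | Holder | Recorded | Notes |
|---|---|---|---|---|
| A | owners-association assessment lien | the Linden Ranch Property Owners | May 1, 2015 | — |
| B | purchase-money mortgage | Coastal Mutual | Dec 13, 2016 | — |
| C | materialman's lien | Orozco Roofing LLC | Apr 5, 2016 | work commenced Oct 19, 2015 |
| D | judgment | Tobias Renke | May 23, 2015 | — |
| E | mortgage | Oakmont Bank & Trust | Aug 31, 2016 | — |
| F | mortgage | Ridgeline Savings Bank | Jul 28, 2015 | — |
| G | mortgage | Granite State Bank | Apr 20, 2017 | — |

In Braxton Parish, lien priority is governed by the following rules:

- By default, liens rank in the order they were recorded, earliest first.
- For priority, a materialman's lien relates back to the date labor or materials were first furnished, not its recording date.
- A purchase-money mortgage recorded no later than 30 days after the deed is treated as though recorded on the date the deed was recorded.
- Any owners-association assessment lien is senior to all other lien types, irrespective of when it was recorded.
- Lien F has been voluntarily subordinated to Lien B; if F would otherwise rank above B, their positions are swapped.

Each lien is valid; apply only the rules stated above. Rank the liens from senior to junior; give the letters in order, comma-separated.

Adjusting effective dates: B was recorded 102 days after the deed — beyond 30 days — so no relation-back applies; C's effective date is Oct 19, 2015, when work began.
As an owners-association assessment lien, A is senior to every other lien.
Among the remaining liens, by effective date: D (May 23, 2015), F (Jul 28, 2015), C (Oct 19, 2015), E (Aug 31, 2016), B (Dec 13, 2016), G (Apr 20, 2017).
The subordination applies — F was senior to B — so F and B swap.

A, D, B, C, E, F, G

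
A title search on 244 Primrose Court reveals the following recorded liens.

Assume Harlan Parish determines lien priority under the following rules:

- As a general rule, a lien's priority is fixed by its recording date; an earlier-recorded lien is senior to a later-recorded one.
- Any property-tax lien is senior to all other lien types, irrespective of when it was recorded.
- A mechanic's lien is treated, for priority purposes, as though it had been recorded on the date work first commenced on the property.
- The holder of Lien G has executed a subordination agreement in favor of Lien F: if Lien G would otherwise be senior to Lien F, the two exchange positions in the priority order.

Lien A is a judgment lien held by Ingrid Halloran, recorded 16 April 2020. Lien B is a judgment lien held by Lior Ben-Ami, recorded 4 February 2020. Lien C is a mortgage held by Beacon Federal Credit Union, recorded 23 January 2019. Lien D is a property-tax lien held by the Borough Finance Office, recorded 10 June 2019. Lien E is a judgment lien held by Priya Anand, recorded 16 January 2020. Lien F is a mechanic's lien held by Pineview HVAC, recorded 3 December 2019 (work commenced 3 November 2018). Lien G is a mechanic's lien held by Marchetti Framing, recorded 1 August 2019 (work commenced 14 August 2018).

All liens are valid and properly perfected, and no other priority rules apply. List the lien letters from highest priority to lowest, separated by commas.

D, F, G, C, E, B, A

Effective dates after the stated exceptions: F's effective date is 3 November 2018, when work began; G relates back to 14 August 2018 (work commenced).
As a property-tax lien, D is senior to every other lien.
Among the remaining liens, by effective date: G (14 August 2018), F (3 November 2018), C (23 January 2019), E (16 January 2020), B (4 February 2020), A (16 April 2020).
The subordination applies — G was senior to F — so G and F swap.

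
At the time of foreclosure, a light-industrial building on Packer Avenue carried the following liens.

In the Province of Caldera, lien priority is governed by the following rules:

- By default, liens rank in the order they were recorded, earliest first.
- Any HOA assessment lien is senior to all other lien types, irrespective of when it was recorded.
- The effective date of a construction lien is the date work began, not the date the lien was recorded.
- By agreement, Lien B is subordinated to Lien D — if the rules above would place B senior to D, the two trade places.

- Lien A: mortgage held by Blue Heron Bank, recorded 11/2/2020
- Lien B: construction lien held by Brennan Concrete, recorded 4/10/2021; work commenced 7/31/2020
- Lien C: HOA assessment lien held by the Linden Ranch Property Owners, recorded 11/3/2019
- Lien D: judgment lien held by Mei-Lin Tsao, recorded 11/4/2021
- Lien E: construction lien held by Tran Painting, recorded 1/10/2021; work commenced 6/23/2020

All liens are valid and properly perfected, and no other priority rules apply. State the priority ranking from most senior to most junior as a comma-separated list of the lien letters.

C, E, D, A, B

Effective dates: B is treated as recorded 7/31/2020, the work-commencement date; E relates back to 6/23/2020 (work commenced).
C is an HOA assessment lien and takes priority over every other lien.
Among the remaining liens, by effective date: E (6/23/2020), B (7/31/2020), A (11/2/2020), D (11/4/2021).
B would otherwise be senior to D, so under the subordination agreement B and D exchange positions.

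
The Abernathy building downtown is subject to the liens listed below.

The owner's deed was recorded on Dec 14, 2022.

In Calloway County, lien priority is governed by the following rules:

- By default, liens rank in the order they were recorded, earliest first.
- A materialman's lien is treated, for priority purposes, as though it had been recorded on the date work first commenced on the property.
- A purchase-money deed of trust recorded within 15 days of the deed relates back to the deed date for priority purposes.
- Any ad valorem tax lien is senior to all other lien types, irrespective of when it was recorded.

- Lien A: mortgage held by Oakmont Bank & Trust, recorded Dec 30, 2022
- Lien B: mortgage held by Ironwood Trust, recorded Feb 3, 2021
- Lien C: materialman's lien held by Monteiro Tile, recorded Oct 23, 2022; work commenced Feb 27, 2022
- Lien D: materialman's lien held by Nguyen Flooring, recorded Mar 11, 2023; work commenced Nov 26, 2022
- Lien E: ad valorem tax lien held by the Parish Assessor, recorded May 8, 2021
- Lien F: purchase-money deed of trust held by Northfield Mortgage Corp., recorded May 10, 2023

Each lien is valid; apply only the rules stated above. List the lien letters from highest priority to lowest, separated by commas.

First, effective dates: C relates back to Feb 27, 2022 (work commenced); D is treated as recorded Nov 26, 2022, the work-commencement date; F missed the 15-day window (147 days after the deed), so its recording date stands.
E, as an ad valorem tax lien, has superpriority and ranks first.
Among the remaining liens, by effective date: B (Feb 3, 2021), C (Feb 27, 2022), D (Nov 26, 2022), A (Dec 30, 2022), F (May 10, 2023).

E, B, C, D, A, F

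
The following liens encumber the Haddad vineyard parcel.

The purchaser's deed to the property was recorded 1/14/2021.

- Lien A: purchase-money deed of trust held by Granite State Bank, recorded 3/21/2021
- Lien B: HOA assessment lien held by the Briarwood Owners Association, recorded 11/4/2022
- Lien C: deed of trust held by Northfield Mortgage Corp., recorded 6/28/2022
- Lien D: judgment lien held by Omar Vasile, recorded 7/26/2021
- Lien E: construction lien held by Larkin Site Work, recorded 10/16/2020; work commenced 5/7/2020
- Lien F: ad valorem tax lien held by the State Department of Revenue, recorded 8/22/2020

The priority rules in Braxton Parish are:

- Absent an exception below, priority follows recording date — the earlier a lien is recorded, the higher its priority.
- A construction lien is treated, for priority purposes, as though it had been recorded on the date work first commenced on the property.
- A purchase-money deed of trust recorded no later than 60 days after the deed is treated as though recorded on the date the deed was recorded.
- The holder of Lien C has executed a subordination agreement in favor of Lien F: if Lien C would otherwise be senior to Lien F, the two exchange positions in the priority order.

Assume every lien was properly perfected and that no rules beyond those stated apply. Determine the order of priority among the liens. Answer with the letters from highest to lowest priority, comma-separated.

Adjusting effective dates: A was recorded 66 days after the deed — beyond 60 days — so no relation-back applies; E's effective date is 5/7/2020, when work began.
Ordering by effective date: E (5/7/2020), F (8/22/2020), A (3/21/2021), D (7/26/2021), C (6/28/2022), B (11/4/2022).
C already ranks below F; the subordination has no effect.

E, F, A, D, C, B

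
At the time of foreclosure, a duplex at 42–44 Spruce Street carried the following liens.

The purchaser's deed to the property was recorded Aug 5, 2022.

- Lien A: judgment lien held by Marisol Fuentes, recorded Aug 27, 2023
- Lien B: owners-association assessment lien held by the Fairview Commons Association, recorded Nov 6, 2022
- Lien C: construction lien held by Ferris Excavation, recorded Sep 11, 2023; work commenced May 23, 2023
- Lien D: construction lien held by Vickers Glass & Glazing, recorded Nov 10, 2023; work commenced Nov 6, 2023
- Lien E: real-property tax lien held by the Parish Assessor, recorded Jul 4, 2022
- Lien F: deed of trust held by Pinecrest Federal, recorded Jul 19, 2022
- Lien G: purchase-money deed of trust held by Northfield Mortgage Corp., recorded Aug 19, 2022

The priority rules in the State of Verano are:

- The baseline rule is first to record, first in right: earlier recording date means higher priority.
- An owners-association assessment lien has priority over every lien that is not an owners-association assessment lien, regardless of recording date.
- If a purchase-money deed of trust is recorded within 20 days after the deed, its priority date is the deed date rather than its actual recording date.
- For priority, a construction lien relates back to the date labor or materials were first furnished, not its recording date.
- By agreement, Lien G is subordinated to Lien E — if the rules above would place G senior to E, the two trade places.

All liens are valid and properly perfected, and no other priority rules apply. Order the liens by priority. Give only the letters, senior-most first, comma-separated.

B, E, F, G, C, A, D

Effective dates: C relates back to May 23, 2023 (work commenced); D's effective date is Nov 6, 2023, when work began; G was recorded within the 20-day window, so its effective date is the deed date Aug 5, 2022.
B, as an owners-association assessment lien, has superpriority and ranks first.
Remaining liens by effective date: E (Jul 4, 2022), F (Jul 19, 2022), G (Aug 5, 2022), C (May 23, 2023), A (Aug 27, 2023), D (Nov 6, 2023).
G already ranks below E; the subordination has no effect.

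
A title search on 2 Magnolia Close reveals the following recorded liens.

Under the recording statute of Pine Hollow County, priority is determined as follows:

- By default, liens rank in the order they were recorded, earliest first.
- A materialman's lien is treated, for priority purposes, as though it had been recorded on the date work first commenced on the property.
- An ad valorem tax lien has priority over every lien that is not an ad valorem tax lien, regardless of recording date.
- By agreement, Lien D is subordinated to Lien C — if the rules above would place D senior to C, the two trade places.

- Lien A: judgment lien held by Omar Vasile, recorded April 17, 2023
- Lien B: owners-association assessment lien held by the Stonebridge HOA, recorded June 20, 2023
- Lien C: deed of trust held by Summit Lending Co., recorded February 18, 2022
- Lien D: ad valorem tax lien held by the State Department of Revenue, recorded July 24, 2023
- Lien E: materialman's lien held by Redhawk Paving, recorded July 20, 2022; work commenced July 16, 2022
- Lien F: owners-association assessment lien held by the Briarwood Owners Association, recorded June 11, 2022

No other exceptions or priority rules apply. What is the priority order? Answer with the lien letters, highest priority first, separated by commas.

First, effective dates: E is treated as recorded July 16, 2022, the work-commencement date.
As an ad valorem tax lien, D is senior to every other lien.
Remaining liens by effective date: C (February 18, 2022), F (June 11, 2022), E (July 16, 2022), A (April 17, 2023), B (June 20, 2023).
D is senior to C before the subordination, so the two trade places.

C, D, F, E, A, B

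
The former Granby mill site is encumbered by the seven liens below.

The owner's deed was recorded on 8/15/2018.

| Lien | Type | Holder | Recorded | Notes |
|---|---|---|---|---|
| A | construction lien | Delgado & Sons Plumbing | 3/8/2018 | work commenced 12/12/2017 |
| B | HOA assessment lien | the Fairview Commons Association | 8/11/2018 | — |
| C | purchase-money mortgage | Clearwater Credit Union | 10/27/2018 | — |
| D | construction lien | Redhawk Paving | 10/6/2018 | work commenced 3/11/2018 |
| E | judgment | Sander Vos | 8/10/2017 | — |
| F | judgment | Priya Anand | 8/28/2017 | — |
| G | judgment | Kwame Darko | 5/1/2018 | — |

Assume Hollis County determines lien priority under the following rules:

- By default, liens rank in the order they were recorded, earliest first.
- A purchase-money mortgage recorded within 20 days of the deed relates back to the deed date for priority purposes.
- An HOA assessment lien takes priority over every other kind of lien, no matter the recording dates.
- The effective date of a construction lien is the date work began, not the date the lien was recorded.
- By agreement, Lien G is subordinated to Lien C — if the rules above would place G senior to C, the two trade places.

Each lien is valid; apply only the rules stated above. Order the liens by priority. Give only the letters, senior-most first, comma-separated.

Effective dates: A is treated as recorded 12/12/2017, the work-commencement date; C was recorded 73 days after the deed, outside the 20-day window, so it keeps its recording date; D's effective date is 3/11/2018, when work began.
B is an HOA assessment lien, so it outranks all other liens regardless of date.
Ordering the rest by effective date: E (8/10/2017), F (8/28/2017), A (12/12/2017), D (3/11/2018), G (5/1/2018), C (10/27/2018).
The subordination applies — G was senior to C — so G and C swap.

B, E, F, A, D, C, G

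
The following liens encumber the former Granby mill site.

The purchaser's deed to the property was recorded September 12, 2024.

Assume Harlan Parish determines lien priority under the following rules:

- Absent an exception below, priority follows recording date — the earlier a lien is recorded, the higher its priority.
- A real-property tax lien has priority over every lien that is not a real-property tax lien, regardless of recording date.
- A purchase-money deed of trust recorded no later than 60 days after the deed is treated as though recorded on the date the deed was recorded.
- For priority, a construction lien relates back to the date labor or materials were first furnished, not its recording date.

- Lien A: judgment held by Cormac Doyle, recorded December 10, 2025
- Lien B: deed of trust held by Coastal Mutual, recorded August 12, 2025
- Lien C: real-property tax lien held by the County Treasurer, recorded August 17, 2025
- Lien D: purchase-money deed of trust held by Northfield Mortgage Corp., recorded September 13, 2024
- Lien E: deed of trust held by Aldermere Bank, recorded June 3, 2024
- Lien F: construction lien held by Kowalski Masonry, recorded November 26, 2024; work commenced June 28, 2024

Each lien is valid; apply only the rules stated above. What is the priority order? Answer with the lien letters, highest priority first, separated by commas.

C, E, F, D, B, A

Adjusting effective dates: D was recorded within the 60-day window, so its effective date is the deed date September 12, 2024; F is treated as recorded June 28, 2024, the work-commencement date.
C, as a real-property tax lien, has superpriority and ranks first.
The other liens, earliest effective date first: E (June 3, 2024), F (June 28, 2024), D (September 12, 2024), B (August 12, 2025), A (December 10, 2025).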